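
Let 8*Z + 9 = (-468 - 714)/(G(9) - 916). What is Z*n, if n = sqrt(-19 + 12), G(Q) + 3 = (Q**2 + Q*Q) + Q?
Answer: -2775*I*sqrt(7)/2992 ≈ -2.4539*I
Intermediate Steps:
G(Q) = -3 + Q + 2*Q**2 (G(Q) = -3 + ((Q**2 + Q*Q) + Q) = -3 + ((Q**2 + Q**2) + Q) = -3 + (2*Q**2 + Q) = -3 + (Q + 2*Q**2) = -3 + Q + 2*Q**2)
Z = -2775/2992 (Z = -9/8 + ((-468 - 714)/((-3 + 9 + 2*9**2) - 916))/8 = -9/8 + (-1182/((-3 + 9 + 2*81) - 916))/8 = -9/8 + (-1182/((-3 + 9 + 162) - 916))/8 = -9/8 + (-1182/(168 - 916))/8 = -9/8 + (-1182/(-748))/8 = -9/8 + (-1182*(-1/748))/8 = -9/8 + (1/8)*(591/374) = -9/8 + 591/2992 = -2775/2992 ≈ -0.92747)
n = I*sqrt(7) (n = sqrt(-7) = I*sqrt(7) ≈ 2.6458*I)
Z*n = -2775*I*sqrt(7)/2992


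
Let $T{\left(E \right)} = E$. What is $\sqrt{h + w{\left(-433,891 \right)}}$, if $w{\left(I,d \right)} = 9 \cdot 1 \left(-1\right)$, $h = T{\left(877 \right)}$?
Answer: $2 \sqrt{217} \approx 29.462$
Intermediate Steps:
$h = 877$
$w{\left(I,d \right)} = -9$ ($w{\left(I,d \right)} = 9 \left(-1\right) = -9$)
$\sqrt{h + w{\left(-433,891 \right)}} = \sqrt{877 - 9} = \sqrt{868} = 2 \sqrt{217}$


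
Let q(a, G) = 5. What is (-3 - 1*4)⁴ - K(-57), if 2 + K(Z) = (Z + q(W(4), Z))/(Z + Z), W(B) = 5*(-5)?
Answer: 136945/57 ≈ 2402.5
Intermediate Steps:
W(B) = -25
K(Z) = -2 + (5 + Z)/(2*Z) (K(Z) = -2 + (Z + 5)/(Z + Z) = -2 + (5 + Z)/((2*Z)) = -2 + (5 + Z)*(1/(2*Z)) = -2 + (5 + Z)/(2*Z))
(-3 - 1*4)⁴ - K(-57) = (-3 - 1*4)⁴ - (5 - 3*(-57))/(2*(-57)) = (-3 - 4)⁴ - (-1)*(5 + 171)/(2*57) = (-7)⁴ - (-1)*176/(2*57) = 2401 - 1*(-88/57) = 2401 + 88/57 = 136945/57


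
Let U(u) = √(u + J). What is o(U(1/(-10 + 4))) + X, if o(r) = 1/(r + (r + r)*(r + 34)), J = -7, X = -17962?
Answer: (-772369*√258 + 159879762*I)/(43*(√258 - 207*I)) ≈ -17962.0 - 0.0053811*I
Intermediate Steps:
U(u) = √(-7 + u) (U(u) = √(u - 7) = √(-7 + u))
o(r) = 1/(r + 2*r*(34 + r)) (o(r) = 1/(r + (2*r)*(34 + r)) = 1/(r + 2*r*(34 + r)))
o(U(1/(-10 + 4))) + X = 1/((√(-7 + 1/(-10 + 4)))*(69 + 2*√(-7 + 1/(-10 + 4)))) - 17962 = 1/((√(-7 + 1/(-6)))*(69 + 2*√(-7 + 1/(-6)))) - 17962 = 1/((√(-7 - ⅙))*(69 + 2*√(-7 - ⅙))) - 17962 = 1/((√(-43/6))*(69 + 2*√(-43/6))) - 17962 = 1/(((I*√258/6))*(69 + 2*(I*√258/6))) - 17962 = (-I*√258/43)/(69 + I*√258/3) - 17962 = -I*√258/(43*(69 + I*√258/3)) - 17962 = -17962 - I*√258/(43*(69 + I*√258/3))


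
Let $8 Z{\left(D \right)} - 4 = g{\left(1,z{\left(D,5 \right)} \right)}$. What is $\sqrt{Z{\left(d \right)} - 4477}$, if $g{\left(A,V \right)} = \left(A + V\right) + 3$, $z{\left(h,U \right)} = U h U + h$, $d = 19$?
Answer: $\frac{i \sqrt{17657}}{2} \approx 66.44 i$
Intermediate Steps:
$z{\left(h,U \right)} = h + h U^{2}$ ($z{\left(h,U \right)} = h U^{2} + h = h + h U^{2}$)
$g{\left(A,V \right)} = 3 + A + V$
$Z{\left(D \right)} = 1 + \frac{13 D}{4}$ ($Z{\left(D \right)} = \frac{1}{2} + \frac{3 + 1 + D \left(1 + 5^{2}\right)}{8} = \frac{1}{2} + \frac{3 + 1 + D \left(1 + 25\right)}{8} = \frac{1}{2} + \frac{3 + 1 + D 26}{8} = \frac{1}{2} + \frac{3 + 1 + 26 D}{8} = \frac{1}{2} + \frac{4 + 26 D}{8} = \frac{1}{2} + \left(\frac{1}{2} + \frac{13 D}{4}\right) = 1 + \frac{13 D}{4}$)
$\sqrt{Z{\left(d \right)} - 4477} = \sqrt{\left(1 + \frac{13}{4} \cdot 19\right) - 4477} = \sqrt{\left(1 + \frac{247}{4}\right) - 4477} = \sqrt{\frac{251}{4} - 4477} = \sqrt{- \frac{17657}{4}} = \frac{i \sqrt{17657}}{2}$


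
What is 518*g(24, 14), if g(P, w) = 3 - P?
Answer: -10878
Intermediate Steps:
518*g(24, 14) = 518*(3 - 1*24) = 518*(3 - 24) = 518*(-21) = -10878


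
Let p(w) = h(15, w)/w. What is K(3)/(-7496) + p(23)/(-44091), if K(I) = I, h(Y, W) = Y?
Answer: -1051573/2533880376 ≈ -0.00041500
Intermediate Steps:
p(w) = 15/w
K(3)/(-7496) + p(23)/(-44091) = 3/(-7496) + (15/23)/(-44091) = 3*(-1/7496) + (15*(1/23))*(-1/44091) = -3/7496 + (15/23)*(-1/44091) = -3/7496 - 5/338031 = -1051573/2533880376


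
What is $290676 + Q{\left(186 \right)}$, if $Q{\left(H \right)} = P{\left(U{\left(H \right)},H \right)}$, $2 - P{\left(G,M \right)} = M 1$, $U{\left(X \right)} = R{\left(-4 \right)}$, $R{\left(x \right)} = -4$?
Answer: $290492$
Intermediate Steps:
$U{\left(X \right)} = -4$
$P{\left(G,M \right)} = 2 - M$ ($P{\left(G,M \right)} = 2 - M 1 = 2 - M$)
$Q{\left(H \right)} = 2 - H$
$290676 + Q{\left(186 \right)} = 290676 + \left(2 - 186\right) = 290676 - 184 = 290492$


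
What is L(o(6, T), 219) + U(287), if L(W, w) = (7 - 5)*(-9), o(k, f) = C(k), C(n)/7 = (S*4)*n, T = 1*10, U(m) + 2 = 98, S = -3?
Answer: 78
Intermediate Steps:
U(m) = 96 (U(m) = -2 + 98 = 96)
T = 10
C(n) = -84*n (C(n) = 7*((-3*4)*n) = 7*(-12*n) = -84*n)
o(k, f) = -84*k
L(W, w) = -18 (L(W, w) = 2*(-9) = -18)
L(o(6, T), 219) + U(287) = -18 + 96 = 78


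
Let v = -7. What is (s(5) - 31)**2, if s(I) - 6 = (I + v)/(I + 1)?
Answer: 5776/9 ≈ 641.78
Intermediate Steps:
s(I) = 6 + (-7 + I)/(1 + I) (s(I) = 6 + (I - 7)/(I + 1) = 6 + (-7 + I)/(1 + I))
(s(5) - 31)**2 = ((-1 + 7*5)/(1 + 5) - 31)**2 = ((-1 + 35)/6 - 31)**2 = ((1/6)*34 - 31)**2 = (17/3 - 31)**2 = (-76/3)**2 = 5776/9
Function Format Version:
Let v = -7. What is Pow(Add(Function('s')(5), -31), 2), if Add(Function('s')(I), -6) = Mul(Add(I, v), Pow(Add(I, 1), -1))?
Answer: Rational(5776, 9) ≈ 641.78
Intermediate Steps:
Function('s')(I) = Add(6, Mul(Pow(Add(1, I), -1), Add(-7, I))) (Function('s')(I) = Add(6, Mul(Add(I, -7), Pow(Add(I, 1), -1))) = Add(6, Mul(Add(-7, I), Pow(Add(1, I), -1))) = Add(6, Mul(Pow(Add(1, I), -1), Add(-7, I))))
Pow(Add(Function('s')(5), -31), 2) = Pow(Add(Mul(Pow(Add(1, 5), -1), Add(-1, Mul(7, 5))), -31), 2) = Pow(Add(Mul(Pow(6, -1), Add(-1, 35)), -31), 2) = Pow(Add(Mul(Rational(1, 6), 34), -31), 2) = Pow(Add(Rational(17, 3), -31), 2) = Pow(Rational(-76, 3), 2) = Rational(5776, 9)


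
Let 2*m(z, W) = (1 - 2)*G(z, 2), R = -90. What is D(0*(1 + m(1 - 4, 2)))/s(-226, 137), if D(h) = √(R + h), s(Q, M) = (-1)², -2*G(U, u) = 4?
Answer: 3*I*√10 ≈ 9.4868*I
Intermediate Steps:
G(U, u) = -2 (G(U, u) = -½*4 = -2)
m(z, W) = 1 (m(z, W) = ((1 - 2)*(-2))/2 = (-1*(-2))/2 = (½)*2 = 1)
s(Q, M) = 1
D(h) = √(-90 + h)
D(0*(1 + m(1 - 4, 2)))/s(-226, 137) = √(-90 + 0*(1 + 1))/1 = √(-90 + 0*2)*1 = √(-90 + 0)*1 = √(-90)*1 = (3*I*√10)*1 = 3*I*√10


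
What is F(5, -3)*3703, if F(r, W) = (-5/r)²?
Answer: 3703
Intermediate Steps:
F(r, W) = 25/r²
F(5, -3)*3703 = (25/5²)*3703 = (25*(1/25))*3703 = 1*3703 = 3703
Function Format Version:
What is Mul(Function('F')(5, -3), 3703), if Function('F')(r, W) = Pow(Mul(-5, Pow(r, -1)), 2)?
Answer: 3703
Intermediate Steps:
Function('F')(r, W) = Mul(25, Pow(r, -2))
Mul(Function('F')(5, -3), 3703) = Mul(Mul(25, Pow(5, -2)), 3703) = Mul(Mul(25, Rational(1, 25)), 3703) = Mul(1, 3703) = 3703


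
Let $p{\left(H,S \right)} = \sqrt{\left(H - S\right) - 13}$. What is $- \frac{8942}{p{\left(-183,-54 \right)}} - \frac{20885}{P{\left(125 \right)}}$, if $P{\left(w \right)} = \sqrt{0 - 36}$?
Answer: $\frac{i \left(1482835 + 26826 \sqrt{142}\right)}{426} \approx 4231.2 i$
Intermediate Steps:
$P{\left(w \right)} = 6 i$ ($P{\left(w \right)} = \sqrt{-36} = 6 i$)
$p{\left(H,S \right)} = \sqrt{-13 + H - S}$
$- \frac{8942}{p{\left(-183,-54 \right)}} - \frac{20885}{P{\left(125 \right)}} = - \frac{8942}{\sqrt{-13 - 183 - -54}} - \frac{20885}{6 i} = - \frac{8942}{\sqrt{-13 - 183 + 54}} - 20885 \left(- \frac{i}{6}\right) = - \frac{8942}{\sqrt{-142}} + \frac{20885 i}{6} = - \frac{8942}{i \sqrt{142}} + \frac{20885 i}{6} = - 8942 \left(- \frac{i \sqrt{142}}{142}\right) + \frac{20885 i}{6} = \frac{4471 i \sqrt{142}}{71} + \frac{20885 i}{6} = \frac{20885 i}{6} + \frac{4471 i \sqrt{142}}{71}$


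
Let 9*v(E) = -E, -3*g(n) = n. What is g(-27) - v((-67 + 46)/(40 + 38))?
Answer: 2099/234 ≈ 8.9701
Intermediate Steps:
g(n) = -n/3
v(E) = -E/9 (v(E) = (-E)/9 = -E/9)
g(-27) - v((-67 + 46)/(40 + 38)) = -⅓*(-27) - (-1)*(-67 + 46)/(40 + 38)/9 = 9 - (-1)*(-21/78)/9 = 9 - (-1)*(-21*1/78)/9 = 9 - (-1)*(-7)/(9*26) = 9 - 1*7/234 = 9 - 7/234 = 2099/234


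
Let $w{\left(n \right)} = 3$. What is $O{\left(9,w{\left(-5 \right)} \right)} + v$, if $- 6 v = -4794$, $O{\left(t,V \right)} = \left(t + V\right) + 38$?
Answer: $849$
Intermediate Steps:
$O{\left(t,V \right)} = 38 + V + t$ ($O{\left(t,V \right)} = \left(V + t\right) + 38 = 38 + V + t$)
$v = 799$ ($v = \left(- \frac{1}{6}\right) \left(-4794\right) = 799$)
$O{\left(9,w{\left(-5 \right)} \right)} + v = \left(38 + 3 + 9\right) + 799 = 50 + 799 = 849$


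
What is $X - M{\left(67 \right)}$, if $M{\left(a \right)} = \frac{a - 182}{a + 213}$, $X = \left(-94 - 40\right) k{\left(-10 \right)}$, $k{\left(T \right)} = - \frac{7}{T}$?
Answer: $- \frac{26149}{280} \approx -93.389$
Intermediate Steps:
$X = - \frac{469}{5}$ ($X = \left(-94 - 40\right) \left(- \frac{7}{-10}\right) = - 134 \left(\left(-7\right) \left(- \frac{1}{10}\right)\right) = \left(-134\right) \frac{7}{10} = - \frac{469}{5} \approx -93.8$)
$M{\left(a \right)} = \frac{-182 + a}{213 + a}$
$X - M{\left(67 \right)} = - \frac{469}{5} - \frac{-182 + 67}{213 + 67} = - \frac{469}{5} - \frac{1}{280} \left(-115\right) = - \frac{469}{5} - - \frac{23}{56} = - \frac{469}{5} + \frac{23}{56} = - \frac{26149}{280}$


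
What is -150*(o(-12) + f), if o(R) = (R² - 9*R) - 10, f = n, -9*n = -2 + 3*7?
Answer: -107950/3 ≈ -35983.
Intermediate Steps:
n = -19/9 (n = -(-2 + 3*7)/9 = -(-2 + 21)/9 = -⅑*19 = -19/9 ≈ -2.1111)
f = -19/9 ≈ -2.1111
o(R) = -10 + R² - 9*R
-150*(o(-12) + f) = -150*((-10 + (-12)² - 9*(-12)) - 19/9) = -150*((-10 + 144 + 108) - 19/9) = -150*(242 - 19/9) = -150*2159/9 = -107950/3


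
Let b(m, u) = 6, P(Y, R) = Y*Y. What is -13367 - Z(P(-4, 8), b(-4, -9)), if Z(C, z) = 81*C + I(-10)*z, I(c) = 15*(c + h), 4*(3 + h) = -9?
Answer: -26581/2 ≈ -13291.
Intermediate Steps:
h = -21/4 (h = -3 + (¼)*(-9) = -3 - 9/4 = -21/4 ≈ -5.2500)
P(Y, R) = Y²
I(c) = -315/4 + 15*c (I(c) = 15*(c - 21/4) = 15*(-21/4 + c) = -315/4 + 15*c)
Z(C, z) = 81*C - 915*z/4 (Z(C, z) = 81*C + (-315/4 + 15*(-10))*z = 81*C + (-315/4 - 150)*z = 81*C - 915*z/4)
-13367 - Z(P(-4, 8), b(-4, -9)) = -13367 - (81*(-4)² - 915/4*6) = -13367 - (81*16 - 2745/2) = -13367 - (1296 - 2745/2) = -13367 - 1*(-153/2) = -13367 + 153/2 = -26581/2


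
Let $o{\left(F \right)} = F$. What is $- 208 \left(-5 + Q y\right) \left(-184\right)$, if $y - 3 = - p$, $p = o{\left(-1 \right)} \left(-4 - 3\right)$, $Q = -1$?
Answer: $-38272$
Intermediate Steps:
$p = 7$ ($p = - (-4 - 3) = \left(-1\right) \left(-7\right) = 7$)
$y = -4$ ($y = 3 - 7 = -4$)
$- 208 \left(-5 + Q y\right) \left(-184\right) = - 208 \left(-5 - -4\right) \left(-184\right) = - 208 \left(-5 + 4\right) \left(-184\right) = \left(-208\right) \left(-1\right) \left(-184\right) = 208 \left(-184\right) = -38272$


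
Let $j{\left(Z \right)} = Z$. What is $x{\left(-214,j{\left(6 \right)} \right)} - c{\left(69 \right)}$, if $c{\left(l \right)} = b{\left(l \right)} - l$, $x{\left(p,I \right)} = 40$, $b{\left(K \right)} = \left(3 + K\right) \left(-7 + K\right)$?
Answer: $-4355$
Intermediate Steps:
$b{\left(K \right)} = \left(-7 + K\right) \left(3 + K\right)$
$c{\left(l \right)} = -21 + l^{2} - 5 l$ ($c{\left(l \right)} = \left(-21 + l^{2} - 4 l\right) - l = -21 + l^{2} - 5 l$)
$x{\left(-214,j{\left(6 \right)} \right)} - c{\left(69 \right)} = 40 - \left(-21 + 69^{2} - 345\right) = 40 - \left(-21 + 4761 - 345\right) = 40 - 4395 = -4355$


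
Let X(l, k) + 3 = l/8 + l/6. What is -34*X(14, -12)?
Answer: -221/6 ≈ -36.833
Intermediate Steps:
X(l, k) = -3 + 7*l/24 (X(l, k) = -3 + (l/8 + l/6) = -3 + 7*l/24)
-34*X(14, -12) = -34*(-3 + (7/24)*14) = -34*(-3 + 49/12) = -34*13/12 = -221/6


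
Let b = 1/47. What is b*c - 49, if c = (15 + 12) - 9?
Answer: -2285/47 ≈ -48.617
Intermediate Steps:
c = 18 (c = 27 - 9 = 18)
b = 1/47 ≈ 0.021277
b*c - 49 = (1/47)*18 - 49 = 18/47 - 49 = -2285/47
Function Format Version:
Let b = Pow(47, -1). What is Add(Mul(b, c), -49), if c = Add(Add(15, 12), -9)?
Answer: Rational(-2285, 47) ≈ -48.617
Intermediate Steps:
c = 18 (c = Add(27, -9) = 18)
b = Rational(1, 47) ≈ 0.021277
Add(Mul(b, c), -49) = Add(Mul(Rational(1, 47), 18), -49) = Add(Rational(18, 47), -49) = Rational(-2285, 47)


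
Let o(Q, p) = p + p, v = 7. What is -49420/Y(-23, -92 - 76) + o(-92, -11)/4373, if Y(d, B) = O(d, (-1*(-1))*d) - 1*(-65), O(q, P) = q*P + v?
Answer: -216126882/2628173 ≈ -82.235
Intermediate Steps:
o(Q, p) = 2*p
O(q, P) = 7 + P*q (O(q, P) = q*P + 7 = P*q + 7 = 7 + P*q)
Y(d, B) = 72 + d² (Y(d, B) = (7 + ((-1*(-1))*d)*d) - 1*(-65) = (7 + (1*d)*d) + 65 = (7 + d*d) + 65 = (7 + d²) + 65 = 72 + d²)
-49420/Y(-23, -92 - 76) + o(-92, -11)/4373 = -49420/(72 + (-23)²) + (2*(-11))/4373 = -49420/(72 + 529) - 22*1/4373 = -49420/601 - 22/4373 = -216126882/2628173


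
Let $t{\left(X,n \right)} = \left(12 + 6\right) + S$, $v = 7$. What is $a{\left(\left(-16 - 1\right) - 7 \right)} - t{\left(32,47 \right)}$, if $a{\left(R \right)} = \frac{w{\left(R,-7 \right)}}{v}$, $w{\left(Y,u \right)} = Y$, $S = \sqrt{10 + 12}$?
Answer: $- \frac{150}{7} - \sqrt{22} \approx -26.119$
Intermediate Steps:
$S = \sqrt{22} \approx 4.6904$
$t{\left(X,n \right)} = 18 + \sqrt{22}$ ($t{\left(X,n \right)} = \left(12 + 6\right) + \sqrt{22} = 18 + \sqrt{22}$)
$a{\left(R \right)} = \frac{R}{7}$
$a{\left(\left(-16 - 1\right) - 7 \right)} - t{\left(32,47 \right)} = \frac{\left(-16 - 1\right) - 7}{7} - \left(18 + \sqrt{22}\right) = \frac{-17 - 7}{7} - \left(18 + \sqrt{22}\right) = \frac{1}{7} \left(-24\right) - \left(18 + \sqrt{22}\right) = - \frac{24}{7} - \left(18 + \sqrt{22}\right) = - \frac{150}{7} - \sqrt{22}$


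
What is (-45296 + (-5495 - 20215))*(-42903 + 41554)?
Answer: 95787094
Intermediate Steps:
(-45296 + (-5495 - 20215))*(-42903 + 41554) = (-45296 - 25710)*(-1349) = -71006*(-1349) = 95787094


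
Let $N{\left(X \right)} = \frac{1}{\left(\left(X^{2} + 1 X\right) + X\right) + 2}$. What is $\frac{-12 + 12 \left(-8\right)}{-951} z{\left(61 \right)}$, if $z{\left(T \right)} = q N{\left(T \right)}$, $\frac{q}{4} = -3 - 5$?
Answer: $- \frac{1152}{1218865} \approx -0.00094514$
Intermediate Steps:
$q = -32$ ($q = 4 \left(-3 - 5\right) = 4 \left(-8\right) = -32$)
$N{\left(X \right)} = \frac{1}{2 + X^{2} + 2 X}$ ($N{\left(X \right)} = \frac{1}{\left(\left(X^{2} + X\right) + X\right) + 2} = \frac{1}{\left(\left(X + X^{2}\right) + X\right) + 2} = \frac{1}{\left(X^{2} + 2 X\right) + 2} = \frac{1}{2 + X^{2} + 2 X}$)
$z{\left(T \right)} = - \frac{32}{2 + T^{2} + 2 T}$
$\frac{-12 + 12 \left(-8\right)}{-951} z{\left(61 \right)} = \frac{-12 + 12 \left(-8\right)}{-951} \left(- \frac{32}{2 + 61^{2} + 2 \cdot 61}\right) = \left(-12 - 96\right) \left(- \frac{1}{951}\right) \left(- \frac{32}{2 + 3721 + 122}\right) = \left(-108\right) \left(- \frac{1}{951}\right) \left(- \frac{32}{3845}\right) = \frac{36 \left(\left(-32\right) \frac{1}{3845}\right)}{317} = \frac{36}{317} \left(- \frac{32}{3845}\right) = - \frac{1152}{1218865}$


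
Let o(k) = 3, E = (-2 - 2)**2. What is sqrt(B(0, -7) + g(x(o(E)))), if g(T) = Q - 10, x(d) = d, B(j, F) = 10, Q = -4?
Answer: 2*I ≈ 2.0*I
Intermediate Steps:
E = 16 (E = (-4)**2 = 16)
g(T) = -14 (g(T) = -4 - 10 = -14)
sqrt(B(0, -7) + g(x(o(E)))) = sqrt(10 - 14) = sqrt(-4) = 2*I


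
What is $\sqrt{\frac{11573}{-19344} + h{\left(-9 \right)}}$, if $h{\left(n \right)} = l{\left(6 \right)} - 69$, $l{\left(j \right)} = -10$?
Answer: $\frac{i \sqrt{1861556541}}{4836} \approx 8.9218 i$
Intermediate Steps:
$h{\left(n \right)} = -79$ ($h{\left(n \right)} = -10 - 69 = -79$)
$\sqrt{\frac{11573}{-19344} + h{\left(-9 \right)}} = \sqrt{\frac{11573}{-19344} - 79} = \sqrt{11573 \left(- \frac{1}{19344}\right) - 79} = \sqrt{- \frac{11573}{19344} - 79} = \sqrt{- \frac{1539749}{19344}} = \frac{i \sqrt{1861556541}}{4836}$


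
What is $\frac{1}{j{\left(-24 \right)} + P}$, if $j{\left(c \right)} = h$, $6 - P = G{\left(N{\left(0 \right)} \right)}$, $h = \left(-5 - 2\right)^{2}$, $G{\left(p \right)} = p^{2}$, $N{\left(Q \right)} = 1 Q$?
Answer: $\frac{1}{55} \approx 0.018182$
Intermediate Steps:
$N{\left(Q \right)} = Q$
$h = 49$ ($h = \left(-7\right)^{2} = 49$)
$P = 6$ ($P = 6 - 0^{2} = 6 - 0 = 6 + 0 = 6$)
$j{\left(c \right)} = 49$
$\frac{1}{j{\left(-24 \right)} + P} = \frac{1}{49 + 6} = \frac{1}{55}$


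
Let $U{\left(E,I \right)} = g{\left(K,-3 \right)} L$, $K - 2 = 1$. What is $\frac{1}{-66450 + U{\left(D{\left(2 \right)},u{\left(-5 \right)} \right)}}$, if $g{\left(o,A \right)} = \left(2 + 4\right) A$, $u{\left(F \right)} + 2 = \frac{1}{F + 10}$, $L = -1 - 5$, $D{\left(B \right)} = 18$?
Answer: $- \frac{1}{66342} \approx -1.5073 \cdot 10^{-5}$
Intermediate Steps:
$K = 3$ ($K = 2 + 1 = 3$)
$L = -6$ ($L = -1 - 5 = -6$)
$u{\left(F \right)} = -2 + \frac{1}{10 + F}$ ($u{\left(F \right)} = -2 + \frac{1}{F + 10} = -2 + \frac{1}{10 + F}$)
$g{\left(o,A \right)} = 6 A$
$U{\left(E,I \right)} = 108$ ($U{\left(E,I \right)} = 6 \left(-3\right) \left(-6\right) = \left(-18\right) \left(-6\right) = 108$)
$\frac{1}{-66450 + U{\left(D{\left(2 \right)},u{\left(-5 \right)} \right)}} = \frac{1}{-66450 + 108} = \frac{1}{-66342} = - \frac{1}{66342}$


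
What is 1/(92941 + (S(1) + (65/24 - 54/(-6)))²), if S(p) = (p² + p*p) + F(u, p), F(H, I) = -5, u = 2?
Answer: 576/53577697 ≈ 1.0751e-5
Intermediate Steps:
S(p) = -5 + 2*p² (S(p) = (p² + p*p) - 5 = (p² + p²) - 5 = 2*p² - 5 = -5 + 2*p²)
1/(92941 + (S(1) + (65/24 - 54/(-6)))²) = 1/(92941 + ((-5 + 2*1²) + (65/24 - 54/(-6)))²) = 1/(92941 + ((-5 + 2*1) + (65*(1/24) - 54*(-⅙)))²) = 1/(92941 + ((-5 + 2) + (65/24 + 9))²) = 1/(92941 + (-3 + 281/24)²) = 1/(92941 + (209/24)²) = 1/(92941 + 43681/576) = 1/(53577697/576) = 576/53577697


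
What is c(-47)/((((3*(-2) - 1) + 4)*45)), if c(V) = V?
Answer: 47/135 ≈ 0.34815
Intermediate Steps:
c(-47)/((((3*(-2) - 1) + 4)*45)) = -47*1/(45*((3*(-2) - 1) + 4)) = -47*1/(45*((-6 - 1) + 4)) = -47*1/(45*(-7 + 4)) = -47/((-3*45)) = -47/(-135) = -47*(-1/135) = 47/135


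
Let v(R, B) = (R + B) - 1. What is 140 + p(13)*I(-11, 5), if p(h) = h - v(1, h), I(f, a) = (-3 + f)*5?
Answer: 140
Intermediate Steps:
v(R, B) = -1 + B + R (v(R, B) = (B + R) - 1 = -1 + B + R)
I(f, a) = -15 + 5*f
p(h) = 0 (p(h) = h - (-1 + h + 1) = h - h = 0)
140 + p(13)*I(-11, 5) = 140 + 0*(-15 + 5*(-11)) = 140 + 0*(-15 - 55) = 140 + 0*(-70) = 140 + 0 = 140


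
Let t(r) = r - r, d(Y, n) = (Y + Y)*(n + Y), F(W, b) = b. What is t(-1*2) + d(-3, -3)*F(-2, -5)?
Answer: -180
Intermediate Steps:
d(Y, n) = 2*Y*(Y + n) (d(Y, n) = (2*Y)*(Y + n) = 2*Y*(Y + n))
t(r) = 0
t(-1*2) + d(-3, -3)*F(-2, -5) = 0 + (2*(-3)*(-3 - 3))*(-5) = 0 + (2*(-3)*(-6))*(-5) = 0 + 36*(-5) = 0 - 180 = -180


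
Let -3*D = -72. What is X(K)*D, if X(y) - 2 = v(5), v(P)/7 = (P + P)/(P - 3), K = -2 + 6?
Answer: 888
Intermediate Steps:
D = 24 (D = -⅓*(-72) = 24)
K = 4
v(P) = 14*P/(-3 + P) (v(P) = 7*((P + P)/(P - 3)) = 7*((2*P)/(-3 + P)) = 7*(2*P/(-3 + P)) = 14*P/(-3 + P))
X(y) = 37 (X(y) = 2 + 14*5/(-3 + 5) = 2 + 14*5/2 = 2 + 14*5*(½) = 2 + 35 = 37)
X(K)*D = 37*24 = 888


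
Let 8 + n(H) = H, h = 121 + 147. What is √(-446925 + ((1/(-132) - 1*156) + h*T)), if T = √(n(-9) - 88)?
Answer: √(-1947484869 + 1167408*I*√105)/66 ≈ 2.0535 + 668.64*I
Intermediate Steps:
h = 268
n(H) = -8 + H
T = I*√105 (T = √((-8 - 9) - 88) = √(-17 - 88) = √(-105) = I*√105 ≈ 10.247*I)
√(-446925 + ((1/(-132) - 1*156) + h*T)) = √(-446925 + ((1/(-132) - 1*156) + 268*(I*√105))) = √(-446925 + ((-1/132 - 156) + 268*I*√105)) = √(-446925 + (-20593/132 + 268*I*√105)) = √(-59014693/132 + 268*I*√105)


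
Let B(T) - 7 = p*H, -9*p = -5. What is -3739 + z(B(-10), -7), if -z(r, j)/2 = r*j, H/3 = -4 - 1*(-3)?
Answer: -10993/3 ≈ -3664.3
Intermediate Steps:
p = 5/9 (p = -1/9*(-5) = 5/9 ≈ 0.55556)
H = -3 (H = 3*(-4 - 1*(-3)) = 3*(-4 + 3) = 3*(-1) = -3)
B(T) = 16/3 (B(T) = 7 + (5/9)*(-3) = 7 - 5/3 = 16/3)
z(r, j) = -2*j*r (z(r, j) = -2*r*j = -2*j*r)
-3739 + z(B(-10), -7) = -3739 - 2*(-7)*16/3 = -3739 + 224/3 = -10993/3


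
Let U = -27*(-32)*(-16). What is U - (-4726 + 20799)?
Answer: -29897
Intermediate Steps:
U = -13824 (U = 864*(-16) = -13824)
U - (-4726 + 20799) = -13824 - (-4726 + 20799) = -13824 - 1*16073 = -13824 - 16073 = -29897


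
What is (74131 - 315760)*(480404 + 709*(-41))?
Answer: -109055624715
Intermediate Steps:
(74131 - 315760)*(480404 + 709*(-41)) = -241629*(480404 - 29069) = -241629*451335 = -109055624715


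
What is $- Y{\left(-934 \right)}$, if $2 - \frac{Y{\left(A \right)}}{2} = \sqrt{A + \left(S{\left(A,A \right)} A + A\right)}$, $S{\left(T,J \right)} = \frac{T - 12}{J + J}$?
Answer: $-4 + 2 i \sqrt{2341} \approx -4.0 + 96.768 i$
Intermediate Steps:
$S{\left(T,J \right)} = \frac{-12 + T}{2 J}$
$Y{\left(A \right)} = 4 - 2 \sqrt{-6 + \frac{5 A}{2}}$ ($Y{\left(A \right)} = 4 - 2 \sqrt{A + \left(\frac{-12 + A}{2 A} A + A\right)} = 4 - 2 \sqrt{A + \left(\left(-6 + \frac{A}{2}\right) + A\right)} = 4 - 2 \sqrt{A + \left(-6 + \frac{3 A}{2}\right)} = 4 - 2 \sqrt{-6 + \frac{5 A}{2}}$)
$- Y{\left(-934 \right)} = - (4 - \sqrt{-24 + 10 \left(-934\right)}) = - (4 - \sqrt{-24 - 9340}) = - (4 - \sqrt{-9364}) = - (4 - 2 i \sqrt{2341}) = -4 + 2 i \sqrt{2341}$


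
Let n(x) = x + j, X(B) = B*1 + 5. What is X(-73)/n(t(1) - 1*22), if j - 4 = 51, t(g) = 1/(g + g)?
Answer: -136/67 ≈ -2.0299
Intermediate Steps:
t(g) = 1/(2*g)
X(B) = 5 + B (X(B) = B + 5 = 5 + B)
j = 55 (j = 4 + 51 = 55)
n(x) = 55 + x (n(x) = x + 55 = 55 + x)
X(-73)/n(t(1) - 1*22) = (5 - 73)/(55 + ((1/2)/1 - 1*22)) = -68/(55 + ((1/2)*1 - 22)) = -68/(55 + (1/2 - 22)) = -68/(55 - 43/2) = -68/67/2 = -68*2/67 = -136/67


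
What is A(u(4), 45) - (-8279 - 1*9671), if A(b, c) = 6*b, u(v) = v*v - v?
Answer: 18022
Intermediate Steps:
u(v) = v² - v
A(u(4), 45) - (-8279 - 1*9671) = 6*(4*(-1 + 4)) - (-8279 - 1*9671) = 6*(4*3) - (-8279 - 9671) = 6*12 - 1*(-17950) = 72 + 17950 = 18022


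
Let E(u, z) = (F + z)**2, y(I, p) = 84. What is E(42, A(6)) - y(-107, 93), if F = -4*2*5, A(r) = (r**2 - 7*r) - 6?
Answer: 2620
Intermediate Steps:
A(r) = -6 + r**2 - 7*r
F = -40 (F = -8*5 = -40)
E(u, z) = (-40 + z)**2
E(42, A(6)) - y(-107, 93) = (-40 + (-6 + 6**2 - 7*6))**2 - 1*84 = (-40 + (-6 + 36 - 42))**2 - 84 = (-40 - 12)**2 - 84 = (-52)**2 - 84 = 2704 - 84 = 2620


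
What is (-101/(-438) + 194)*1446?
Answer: 20502593/73 ≈ 2.8086e+5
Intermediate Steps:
(-101/(-438) + 194)*1446 = (-101*(-1/438) + 194)*1446 = (101/438 + 194)*1446 = (85073/438)*1446 = 20502593/73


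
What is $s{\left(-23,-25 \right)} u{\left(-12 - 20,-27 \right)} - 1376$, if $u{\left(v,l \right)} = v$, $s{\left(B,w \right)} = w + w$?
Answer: $224$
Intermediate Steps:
$s{\left(B,w \right)} = 2 w$
$s{\left(-23,-25 \right)} u{\left(-12 - 20,-27 \right)} - 1376 = 2 \left(-25\right) \left(-12 - 20\right) - 1376 = - 50 \left(-12 - 20\right) - 1376 = \left(-50\right) \left(-32\right) - 1376 = 1600 - 1376 = 224$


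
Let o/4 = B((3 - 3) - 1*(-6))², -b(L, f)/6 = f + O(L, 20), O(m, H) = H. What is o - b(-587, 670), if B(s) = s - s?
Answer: 4140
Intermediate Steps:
B(s) = 0
b(L, f) = -120 - 6*f (b(L, f) = -6*(f + 20) = -6*(20 + f) = -120 - 6*f)
o = 0 (o = 4*0² = 4*0 = 0)
o - b(-587, 670) = 0 - (-120 - 6*670) = 0 - (-120 - 4020) = 0 - 1*(-4140) = 0 + 4140 = 4140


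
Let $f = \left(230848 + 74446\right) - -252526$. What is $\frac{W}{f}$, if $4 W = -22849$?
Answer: $- \frac{22849}{2231280} \approx -0.01024$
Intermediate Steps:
$f = 557820$ ($f = 305294 + 252526 = 557820$)
$W = - \frac{22849}{4}$ ($W = \frac{1}{4} \left(-22849\right) = - \frac{22849}{4} \approx -5712.3$)
$\frac{W}{f} = - \frac{22849}{4 \cdot 557820} = \left(- \frac{22849}{4}\right) \frac{1}{557820} = - \frac{22849}{2231280}$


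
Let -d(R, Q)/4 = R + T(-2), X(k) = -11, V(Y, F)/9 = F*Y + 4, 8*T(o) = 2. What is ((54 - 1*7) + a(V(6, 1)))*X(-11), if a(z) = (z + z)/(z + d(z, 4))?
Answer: -138127/271 ≈ -509.69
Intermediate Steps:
T(o) = ¼ (T(o) = (⅛)*2 = ¼)
V(Y, F) = 36 + 9*F*Y (V(Y, F) = 9*(F*Y + 4) = 9*(4 + F*Y) = 36 + 9*F*Y)
d(R, Q) = -1 - 4*R (d(R, Q) = -4*(R + ¼) = -4*(¼ + R) = -1 - 4*R)
a(z) = 2*z/(-1 - 3*z) (a(z) = (z + z)/(z + (-1 - 4*z)) = (2*z)/(-1 - 3*z) = 2*z/(-1 - 3*z))
((54 - 1*7) + a(V(6, 1)))*X(-11) = ((54 - 1*7) - 2*(36 + 9*1*6)/(1 + 3*(36 + 9*1*6)))*(-11) = ((54 - 7) - 2*(36 + 54)/(1 + 3*(36 + 54)))*(-11) = (47 - 2*90/(1 + 3*90))*(-11) = (47 - 2*90/(1 + 270))*(-11) = (47 - 2*90/271)*(-11) = (47 - 2*90*1/271)*(-11) = (47 - 180/271)*(-11) = (12557/271)*(-11) = -138127/271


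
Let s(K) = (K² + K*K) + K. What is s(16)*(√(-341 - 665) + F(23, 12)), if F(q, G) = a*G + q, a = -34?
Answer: -203280 + 528*I*√1006 ≈ -2.0328e+5 + 16747.0*I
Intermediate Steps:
F(q, G) = q - 34*G (F(q, G) = -34*G + q = q - 34*G)
s(K) = K + 2*K² (s(K) = (K² + K²) + K = 2*K² + K = K + 2*K²)
s(16)*(√(-341 - 665) + F(23, 12)) = (16*(1 + 2*16))*(√(-341 - 665) + (23 - 34*12)) = (16*(1 + 32))*(√(-1006) + (23 - 408)) = (16*33)*(I*√1006 - 385) = 528*(-385 + I*√1006) = -203280 + 528*I*√1006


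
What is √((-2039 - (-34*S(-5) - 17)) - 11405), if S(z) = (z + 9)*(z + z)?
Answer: 3*I*√1643 ≈ 121.6*I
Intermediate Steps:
S(z) = 2*z*(9 + z) (S(z) = (9 + z)*(2*z) = 2*z*(9 + z))
√((-2039 - (-34*S(-5) - 17)) - 11405) = √((-2039 - (-68*(-5)*(9 - 5) - 17)) - 11405) = √((-2039 - (-68*(-5)*4 - 17)) - 11405) = √((-2039 - (-34*(-40) - 17)) - 11405) = √((-2039 - (1360 - 17)) - 11405) = √((-2039 - 1*1343) - 11405) = √((-2039 - 1343) - 11405) = √(-3382 - 11405) = √(-14787) = 3*I*√1643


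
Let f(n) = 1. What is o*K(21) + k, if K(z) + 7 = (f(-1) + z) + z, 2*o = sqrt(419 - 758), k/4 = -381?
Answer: -1524 + 18*I*sqrt(339) ≈ -1524.0 + 331.42*I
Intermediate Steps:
k = -1524 (k = 4*(-381) = -1524)
o = I*sqrt(339)/2 (o = sqrt(419 - 758)/2 = sqrt(-339)/2 = (I*sqrt(339))/2 = I*sqrt(339)/2 ≈ 9.206*I)
K(z) = -6 + 2*z (K(z) = -7 + ((1 + z) + z) = -7 + (1 + 2*z) = -6 + 2*z)
o*K(21) + k = (I*sqrt(339)/2)*(-6 + 2*21) - 1524 = (I*sqrt(339)/2)*(-6 + 42) - 1524 = (I*sqrt(339)/2)*36 - 1524 = 18*I*sqrt(339) - 1524 = -1524 + 18*I*sqrt(339)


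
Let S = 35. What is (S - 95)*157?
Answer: -9420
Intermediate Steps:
(S - 95)*157 = (35 - 95)*157 = -60*157 = -9420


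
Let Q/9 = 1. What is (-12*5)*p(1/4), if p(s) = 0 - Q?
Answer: 540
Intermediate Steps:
Q = 9 (Q = 9*1 = 9)
p(s) = -9 (p(s) = 0 - 1*9 = 0 - 9 = -9)
(-12*5)*p(1/4) = -12*5*(-9) = -60*(-9) = 540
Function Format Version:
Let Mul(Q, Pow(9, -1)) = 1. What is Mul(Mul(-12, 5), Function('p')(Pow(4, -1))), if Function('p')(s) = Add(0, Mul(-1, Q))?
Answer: 540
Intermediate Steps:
Q = 9 (Q = Mul(9, 1) = 9)
Function('p')(s) = -9 (Function('p')(s) = Add(0, Mul(-1, 9)) = Add(0, -9) = -9)
Mul(Mul(-12, 5), Function('p')(Pow(4, -1))) = Mul(Mul(-12, 5), -9) = Mul(-60, -9) = 540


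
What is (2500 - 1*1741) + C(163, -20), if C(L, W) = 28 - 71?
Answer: 716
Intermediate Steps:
C(L, W) = -43
(2500 - 1*1741) + C(163, -20) = (2500 - 1*1741) - 43 = (2500 - 1741) - 43 = 759 - 43 = 716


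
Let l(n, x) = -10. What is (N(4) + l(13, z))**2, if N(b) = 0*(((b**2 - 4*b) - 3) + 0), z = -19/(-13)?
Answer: 100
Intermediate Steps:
z = 19/13 (z = -19*(-1/13) = 19/13 ≈ 1.4615)
N(b) = 0 (N(b) = 0*((-3 + b**2 - 4*b) + 0) = 0*(-3 + b**2 - 4*b) = 0)
(N(4) + l(13, z))**2 = (0 - 10)**2 = (-10)**2 = 100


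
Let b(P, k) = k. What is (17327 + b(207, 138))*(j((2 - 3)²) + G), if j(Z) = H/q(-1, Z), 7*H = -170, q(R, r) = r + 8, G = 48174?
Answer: 7571806040/9 ≈ 8.4131e+8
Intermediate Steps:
q(R, r) = 8 + r
H = -170/7 (H = (⅐)*(-170) = -170/7 ≈ -24.286)
j(Z) = -170/(7*(8 + Z))
(17327 + b(207, 138))*(j((2 - 3)²) + G) = (17327 + 138)*(-170/(56 + 7*(2 - 3)²) + 48174) = 17465*(-170/(56 + 7*(-1)²) + 48174) = 17465*(-170/(56 + 7*1) + 48174) = 17465*(-170/(56 + 7) + 48174) = 17465*(-170/63 + 48174) = 17465*(3034792/63) = 7571806040/9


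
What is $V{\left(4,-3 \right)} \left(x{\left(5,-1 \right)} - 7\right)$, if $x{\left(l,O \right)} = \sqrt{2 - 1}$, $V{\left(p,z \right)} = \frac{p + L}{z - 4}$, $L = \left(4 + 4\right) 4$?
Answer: $\frac{216}{7} \approx 30.857$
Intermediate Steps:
$L = 32$ ($L = 8 \cdot 4 = 32$)
$V{\left(p,z \right)} = \frac{32 + p}{-4 + z}$ ($V{\left(p,z \right)} = \frac{p + 32}{z - 4} = \frac{32 + p}{-4 + z}$)
$x{\left(l,O \right)} = 1$ ($x{\left(l,O \right)} = \sqrt{1} = 1$)
$V{\left(4,-3 \right)} \left(x{\left(5,-1 \right)} - 7\right) = \frac{32 + 4}{-4 - 3} \left(1 - 7\right) = \frac{1}{-7} \cdot 36 \left(-6\right) = \left(- \frac{1}{7}\right) 36 \left(-6\right) = \left(- \frac{36}{7}\right) \left(-6\right) = \frac{216}{7}$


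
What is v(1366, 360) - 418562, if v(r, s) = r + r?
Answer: -415830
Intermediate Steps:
v(r, s) = 2*r
v(1366, 360) - 418562 = 2*1366 - 418562 = 2732 - 418562 = -415830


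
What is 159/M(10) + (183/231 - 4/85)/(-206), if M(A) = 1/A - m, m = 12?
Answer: -18019577/1348270 ≈ -13.365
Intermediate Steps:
M(A) = -12 + 1/A (M(A) = 1/A - 1*12 = 1/A - 12 = -12 + 1/A)
159/M(10) + (183/231 - 4/85)/(-206) = 159/(-12 + 1/10) + (183/231 - 4/85)/(-206) = 159/(-12 + ⅒) + (183*(1/231) - 4*1/85)*(-1/206) = 159/(-119/10) + (61/77 - 4/85)*(-1/206) = 159*(-10/119) + (4877/6545)*(-1/206) = -1590/119 - 4877/1348270 = -18019577/1348270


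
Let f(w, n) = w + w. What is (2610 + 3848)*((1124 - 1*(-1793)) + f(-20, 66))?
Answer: 18579666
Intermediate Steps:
f(w, n) = 2*w
(2610 + 3848)*((1124 - 1*(-1793)) + f(-20, 66)) = (2610 + 3848)*((1124 - 1*(-1793)) + 2*(-20)) = 6458*((1124 + 1793) - 40) = 6458*(2917 - 40) = 6458*2877 = 18579666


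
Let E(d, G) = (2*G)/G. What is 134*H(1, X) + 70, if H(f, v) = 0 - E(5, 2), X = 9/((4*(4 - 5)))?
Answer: -198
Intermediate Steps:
E(d, G) = 2
X = -9/4 (X = 9/((4*(-1))) = 9/(-4) = 9*(-¼) = -9/4 ≈ -2.2500)
H(f, v) = -2 (H(f, v) = 0 - 1*2 = 0 - 2 = -2)
134*H(1, X) + 70 = 134*(-2) + 70 = -268 + 70 = -198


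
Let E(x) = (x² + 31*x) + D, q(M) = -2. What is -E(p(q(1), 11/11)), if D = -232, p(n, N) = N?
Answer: 200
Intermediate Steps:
E(x) = -232 + x² + 31*x (E(x) = (x² + 31*x) - 232 = -232 + x² + 31*x)
-E(p(q(1), 11/11)) = -(-232 + (11/11)² + 31*(11/11)) = -(-232 + (11*(1/11))² + 31*(11*(1/11))) = -(-232 + 1² + 31*1) = -(-232 + 1 + 31) = -1*(-200) = 200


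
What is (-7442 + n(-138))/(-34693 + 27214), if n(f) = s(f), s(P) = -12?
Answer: 7454/7479 ≈ 0.99666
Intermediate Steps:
n(f) = -12
(-7442 + n(-138))/(-34693 + 27214) = (-7442 - 12)/(-34693 + 27214) = -7454/(-7479) = -7454*(-1/7479) = 7454/7479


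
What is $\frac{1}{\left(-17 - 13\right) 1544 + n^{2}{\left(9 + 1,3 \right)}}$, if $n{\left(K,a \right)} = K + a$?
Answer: $- \frac{1}{46151} \approx -2.1668 \cdot 10^{-5}$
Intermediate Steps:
$\frac{1}{\left(-17 - 13\right) 1544 + n^{2}{\left(9 + 1,3 \right)}} = \frac{1}{\left(-17 - 13\right) 1544 + \left(\left(9 + 1\right) + 3\right)^{2}} = \frac{1}{\left(-17 - 13\right) 1544 + \left(10 + 3\right)^{2}} = \frac{1}{\left(-30\right) 1544 + 13^{2}} = \frac{1}{-46320 + 169} = \frac{1}{-46151} = - \frac{1}{46151}$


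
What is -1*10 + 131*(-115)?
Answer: -15075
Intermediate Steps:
-1*10 + 131*(-115) = -10 - 15065 = -15075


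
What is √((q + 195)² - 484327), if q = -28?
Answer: I*√456438 ≈ 675.6*I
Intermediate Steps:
√((q + 195)² - 484327) = √((-28 + 195)² - 484327) = √(167² - 484327) = √(27889 - 484327) = √(-456438) = I*√456438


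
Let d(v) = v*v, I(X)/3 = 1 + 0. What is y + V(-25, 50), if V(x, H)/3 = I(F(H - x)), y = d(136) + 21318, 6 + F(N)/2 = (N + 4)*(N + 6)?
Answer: 39823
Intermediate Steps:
F(N) = -12 + 2*(4 + N)*(6 + N) (F(N) = -12 + 2*((N + 4)*(N + 6)) = -12 + 2*((4 + N)*(6 + N)) = -12 + 2*(4 + N)*(6 + N))
I(X) = 3 (I(X) = 3*(1 + 0) = 3*1 = 3)
d(v) = v**2
y = 39814 (y = 136**2 + 21318 = 18496 + 21318 = 39814)
V(x, H) = 9 (V(x, H) = 3*3 = 9)
y + V(-25, 50) = 39814 + 9 = 39823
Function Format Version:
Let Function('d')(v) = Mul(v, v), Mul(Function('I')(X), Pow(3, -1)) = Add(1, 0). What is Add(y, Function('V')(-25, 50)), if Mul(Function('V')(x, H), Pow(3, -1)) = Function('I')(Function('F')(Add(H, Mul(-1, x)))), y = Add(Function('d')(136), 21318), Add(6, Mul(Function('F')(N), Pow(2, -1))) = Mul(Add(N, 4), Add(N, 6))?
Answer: 39823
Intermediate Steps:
Function('F')(N) = Add(-12, Mul(2, Add(4, N), Add(6, N))) (Function('F')(N) = Add(-12, Mul(2, Mul(Add(N, 4), Add(N, 6)))) = Add(-12, Mul(2, Mul(Add(4, N), Add(6, N)))) = Add(-12, Mul(2, Add(4, N), Add(6, N))))
Function('I')(X) = 3 (Function('I')(X) = Mul(3, Add(1, 0)) = Mul(3, 1) = 3)
Function('d')(v) = Pow(v, 2)
y = 39814 (y = Add(Pow(136, 2), 21318) = Add(18496, 21318) = 39814)
Function('V')(x, H) = 9 (Function('V')(x, H) = Mul(3, 3) = 9)
Add(y, Function('V')(-25, 50)) = Add(39814, 9) = 39823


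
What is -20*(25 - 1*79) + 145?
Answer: 1225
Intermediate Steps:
-20*(25 - 1*79) + 145 = -20*(25 - 79) + 145 = -20*(-54) + 145 = 1080 + 145 = 1225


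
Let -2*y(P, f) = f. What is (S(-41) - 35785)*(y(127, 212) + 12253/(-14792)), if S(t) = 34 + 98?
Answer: 56339048865/14792 ≈ 3.8088e+6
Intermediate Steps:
y(P, f) = -f/2
S(t) = 132
(S(-41) - 35785)*(y(127, 212) + 12253/(-14792)) = (132 - 35785)*(-½*212 + 12253/(-14792)) = -35653*(-106 + 12253*(-1/14792)) = -35653*(-106 - 12253/14792) = -35653*(-1580205/14792) = 56339048865/14792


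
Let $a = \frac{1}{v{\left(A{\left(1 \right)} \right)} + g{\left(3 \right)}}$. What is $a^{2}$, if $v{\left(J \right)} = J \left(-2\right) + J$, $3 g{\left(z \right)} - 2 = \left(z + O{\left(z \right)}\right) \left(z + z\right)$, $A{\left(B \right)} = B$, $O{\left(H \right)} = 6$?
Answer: $\frac{9}{2809} \approx 0.003204$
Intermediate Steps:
$g{\left(z \right)} = \frac{2}{3} + \frac{2 z \left(6 + z\right)}{3}$ ($g{\left(z \right)} = \frac{2}{3} + \frac{\left(z + 6\right) \left(z + z\right)}{3} = \frac{2}{3} + \frac{\left(6 + z\right) 2 z}{3} = \frac{2}{3} + \frac{2 z \left(6 + z\right)}{3}$)
$v{\left(J \right)} = - J$ ($v{\left(J \right)} = - 2 J + J = - J$)
$a = \frac{3}{53}$ ($a = \frac{1}{\left(-1\right) 1 + \left(\frac{2}{3} + 4 \cdot 3 + \frac{2 \cdot 3^{2}}{3}\right)} = \frac{1}{-1 + \left(\frac{2}{3} + 12 + \frac{2}{3} \cdot 9\right)} = \frac{1}{-1 + \left(\frac{2}{3} + 12 + 6\right)} = \frac{1}{-1 + \frac{56}{3}} = \frac{1}{\frac{53}{3}} = \frac{3}{53} \approx 0.056604$)
$a^{2} = \left(\frac{3}{53}\right)^{2} = \frac{9}{2809}$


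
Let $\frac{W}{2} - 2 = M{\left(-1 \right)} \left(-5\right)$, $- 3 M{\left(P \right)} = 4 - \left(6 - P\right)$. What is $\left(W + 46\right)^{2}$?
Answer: $1600$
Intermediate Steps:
$M{\left(P \right)} = \frac{2}{3} - \frac{P}{3}$ ($M{\left(P \right)} = - \frac{4 - \left(6 - P\right)}{3} = - \frac{4 + \left(-6 + P\right)}{3} = - \frac{-2 + P}{3} = \frac{2}{3} - \frac{P}{3}$)
$W = -6$ ($W = 4 + 2 \left(\frac{2}{3} - - \frac{1}{3}\right) \left(-5\right) = 4 + 2 \left(\frac{2}{3} + \frac{1}{3}\right) \left(-5\right) = 4 + 2 \cdot 1 \left(-5\right) = 4 + 2 \left(-5\right) = 4 - 10 = -6$)
$\left(W + 46\right)^{2} = \left(-6 + 46\right)^{2} = 40^{2} = 1600$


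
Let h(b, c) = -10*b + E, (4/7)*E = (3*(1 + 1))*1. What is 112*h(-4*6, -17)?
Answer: 28056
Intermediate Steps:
E = 21/2 (E = 7*((3*(1 + 1))*1)/4 = 7*((3*2)*1)/4 = 7*(6*1)/4 = (7/4)*6 = 21/2 ≈ 10.500)
h(b, c) = 21/2 - 10*b (h(b, c) = -10*b + 21/2 = 21/2 - 10*b)
112*h(-4*6, -17) = 112*(21/2 - (-40)*6) = 112*(21/2 - 10*(-24)) = 112*(21/2 + 240) = 112*(501/2) = 28056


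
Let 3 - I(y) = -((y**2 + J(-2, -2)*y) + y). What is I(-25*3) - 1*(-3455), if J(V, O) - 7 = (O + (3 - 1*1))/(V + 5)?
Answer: 8483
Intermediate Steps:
J(V, O) = 7 + (2 + O)/(5 + V) (J(V, O) = 7 + (O + (3 - 1*1))/(V + 5) = 7 + (O + (3 - 1))/(5 + V) = 7 + (O + 2)/(5 + V) = 7 + (2 + O)/(5 + V))
I(y) = 3 + y**2 + 8*y (I(y) = 3 - (-1)*((y**2 + ((37 - 2 + 7*(-2))/(5 - 2))*y) + y) = 3 - (-1)*((y**2 + ((37 - 2 - 14)/3)*y) + y) = 3 - (-1)*((y**2 + ((1/3)*21)*y) + y) = 3 - (-1)*((y**2 + 7*y) + y) = 3 - (-1)*(y**2 + 8*y) = 3 - (-y**2 - 8*y) = 3 + (y**2 + 8*y) = 3 + y**2 + 8*y)
I(-25*3) - 1*(-3455) = (3 + (-25*3)**2 + 8*(-25*3)) - 1*(-3455) = (3 + (-75)**2 + 8*(-75)) + 3455 = (3 + 5625 - 600) + 3455 = 5028 + 3455 = 8483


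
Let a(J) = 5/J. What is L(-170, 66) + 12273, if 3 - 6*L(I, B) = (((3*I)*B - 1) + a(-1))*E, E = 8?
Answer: 114323/2 ≈ 57162.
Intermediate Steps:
L(I, B) = 17/2 - 4*B*I (L(I, B) = 1/2 - (((3*I)*B - 1) + 5/(-1))*8/6 = 1/2 - ((3*B*I - 1) + 5*(-1))*8/6 = 1/2 - ((-1 + 3*B*I) - 5)*8/6 = 1/2 - (-6 + 3*B*I)*8/6 = 1/2 - (-48 + 24*B*I)/6 = 1/2 + (8 - 4*B*I) = 17/2 - 4*B*I)
L(-170, 66) + 12273 = (17/2 - 4*66*(-170)) + 12273 = (17/2 + 44880) + 12273 = 89777/2 + 12273 = 114323/2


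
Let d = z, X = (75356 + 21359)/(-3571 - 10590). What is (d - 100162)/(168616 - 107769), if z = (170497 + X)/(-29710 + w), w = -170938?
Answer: -142300175038219/86444612714908 ≈ -1.6461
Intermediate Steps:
X = -96715/14161 (X = 96715/(-14161) = 96715*(-1/14161) = -96715/14161 ≈ -6.8297)
z = -1207155651/1420688164 (z = (170497 - 96715/14161)/(-29710 - 170938) = (2414311302/14161)/(-200648) = (2414311302/14161)*(-1/200648) = -1207155651/1420688164 ≈ -0.84970)
d = -1207155651/1420688164 ≈ -0.84970
(d - 100162)/(168616 - 107769) = (-1207155651/1420688164 - 100162)/(168616 - 107769) = -142300175038219/1420688164/60847 = -142300175038219/1420688164*1/60847 = -142300175038219/86444612714908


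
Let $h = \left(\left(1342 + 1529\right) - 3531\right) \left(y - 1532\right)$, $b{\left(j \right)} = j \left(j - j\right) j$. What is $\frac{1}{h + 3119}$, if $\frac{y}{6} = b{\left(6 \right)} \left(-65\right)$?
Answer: $\frac{1}{1014239} \approx 9.8596 \cdot 10^{-7}$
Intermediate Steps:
$b{\left(j \right)} = 0$ ($b{\left(j \right)} = j 0 j = 0 j = 0$)
$y = 0$ ($y = 6 \cdot 0 \left(-65\right) = 6 \cdot 0 = 0$)
$h = 1011120$ ($h = \left(\left(1342 + 1529\right) - 3531\right) \left(0 - 1532\right) = \left(2871 - 3531\right) \left(-1532\right) = \left(-660\right) \left(-1532\right) = 1011120$)
$\frac{1}{h + 3119} = \frac{1}{1011120 + 3119} = \frac{1}{1014239}$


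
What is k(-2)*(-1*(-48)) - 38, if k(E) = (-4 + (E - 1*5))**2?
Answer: 5770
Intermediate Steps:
k(E) = (-9 + E)**2 (k(E) = (-4 + (E - 5))**2 = (-4 + (-5 + E))**2 = (-9 + E)**2)
k(-2)*(-1*(-48)) - 38 = (-9 - 2)**2*(-1*(-48)) - 38 = (-11)**2*48 - 38 = 121*48 - 38 = 5808 - 38 = 5770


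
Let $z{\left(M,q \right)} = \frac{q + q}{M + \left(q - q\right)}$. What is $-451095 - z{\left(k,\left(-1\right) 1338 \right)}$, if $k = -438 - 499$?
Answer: $- \frac{422678691}{937} \approx -4.511 \cdot 10^{5}$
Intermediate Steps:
$k = -937$ ($k = -438 - 499 = -937$)
$z{\left(M,q \right)} = \frac{2 q}{M}$ ($z{\left(M,q \right)} = \frac{2 q}{M + 0} = \frac{2 q}{M}$)
$-451095 - z{\left(k,\left(-1\right) 1338 \right)} = -451095 - \frac{2 \left(\left(-1\right) 1338\right)}{-937} = -451095 - 2 \left(-1338\right) \left(- \frac{1}{937}\right) = -451095 - \frac{2676}{937} = - \frac{422678691}{937}$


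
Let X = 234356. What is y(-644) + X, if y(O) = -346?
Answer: 234010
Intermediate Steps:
y(-644) + X = -346 + 234356 = 234010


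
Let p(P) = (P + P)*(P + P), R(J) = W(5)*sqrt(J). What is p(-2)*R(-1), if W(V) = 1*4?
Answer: 64*I ≈ 64.0*I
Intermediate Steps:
W(V) = 4
R(J) = 4*sqrt(J)
p(P) = 4*P**2 (p(P) = (2*P)*(2*P) = 4*P**2)
p(-2)*R(-1) = (4*(-2)**2)*(4*sqrt(-1)) = (4*4)*(4*I) = 16*(4*I) = 64*I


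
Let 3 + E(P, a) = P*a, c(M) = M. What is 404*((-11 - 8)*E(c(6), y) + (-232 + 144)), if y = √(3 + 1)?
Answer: -104636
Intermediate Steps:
y = 2 (y = √4 = 2)
E(P, a) = -3 + P*a
404*((-11 - 8)*E(c(6), y) + (-232 + 144)) = 404*((-11 - 8)*(-3 + 6*2) + (-232 + 144)) = 404*(-19*(-3 + 12) - 88) = 404*(-19*9 - 88) = 404*(-171 - 88) = 404*(-259) = -104636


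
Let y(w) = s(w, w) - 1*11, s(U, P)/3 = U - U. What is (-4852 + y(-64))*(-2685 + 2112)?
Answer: 2786499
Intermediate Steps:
s(U, P) = 0 (s(U, P) = 3*(U - U) = 3*0 = 0)
y(w) = -11 (y(w) = 0 - 1*11 = 0 - 11 = -11)
(-4852 + y(-64))*(-2685 + 2112) = (-4852 - 11)*(-2685 + 2112) = -4863*(-573) = 2786499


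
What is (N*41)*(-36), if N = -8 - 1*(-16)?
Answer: -11808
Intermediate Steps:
N = 8 (N = -8 + 16 = 8)
(N*41)*(-36) = (8*41)*(-36) = 328*(-36) = -11808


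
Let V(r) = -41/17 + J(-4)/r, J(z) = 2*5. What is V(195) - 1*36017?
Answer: -23880836/663 ≈ -36019.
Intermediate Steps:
J(z) = 10
V(r) = -41/17 + 10/r
V(195) - 1*36017 = (-41/17 + 10/195) - 1*36017 = (-41/17 + 10*(1/195)) - 36017 = (-41/17 + 2/39) - 36017 = -1565/663 - 36017 = -23880836/663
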